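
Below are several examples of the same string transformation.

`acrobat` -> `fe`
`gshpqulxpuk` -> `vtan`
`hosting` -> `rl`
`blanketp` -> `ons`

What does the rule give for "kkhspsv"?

What's happening: shift every letter 3 places forward in the alphabet (wrapping around), then keep one character in every 3, starting at position 2 (positions 2nd, 5th, 8th, ...).
For "kkhspsv", step one produces "nnkvsvy"; step two turns that into "ns".

ns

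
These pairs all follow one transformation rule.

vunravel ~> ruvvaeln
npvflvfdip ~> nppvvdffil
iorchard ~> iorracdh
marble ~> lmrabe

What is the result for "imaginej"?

The transformation: sort the characters into alphabetical order, then swap the front and back halves of the string.
Working it through for "imaginej": intermediate "aegiijmn", final "ijmnaegi".
(Check on "iorchard": → "acdhiorr" → "iorracdh" ✓)

ijmnaegi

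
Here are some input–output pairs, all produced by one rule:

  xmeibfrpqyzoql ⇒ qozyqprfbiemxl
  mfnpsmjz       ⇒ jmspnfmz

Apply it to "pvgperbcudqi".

qducbrepgvpi

What's happening: reverse the string, then move the first character to the end.
For "pvgperbcudqi", step one produces "iqducbrepgvp"; step two turns that into "qducbrepgvpi".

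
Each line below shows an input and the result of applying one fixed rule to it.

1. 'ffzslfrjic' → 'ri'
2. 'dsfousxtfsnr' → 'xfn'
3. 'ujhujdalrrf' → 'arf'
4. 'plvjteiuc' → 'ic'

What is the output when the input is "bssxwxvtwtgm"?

The transformation: keep every other character starting from the first (positions 1st, 3rd, 5th, ...), then delete the first 3 characters.
Working it through for "bssxwxvtwtgm": intermediate "bswvwg", final "vwg".
(Check on "ffzslfrjic": → "fzlri" → "ri" ✓)

vwg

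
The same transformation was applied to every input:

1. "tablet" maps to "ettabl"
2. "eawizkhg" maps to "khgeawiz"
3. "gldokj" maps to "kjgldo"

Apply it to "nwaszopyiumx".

yiumxnwaszop

What's happening: swap the front and back halves of the string, then move the first character to the end.
Starting from "nwaszopyiumx": after the first operation, "pyiumxnwaszo"; after the second, "yiumxnwaszop".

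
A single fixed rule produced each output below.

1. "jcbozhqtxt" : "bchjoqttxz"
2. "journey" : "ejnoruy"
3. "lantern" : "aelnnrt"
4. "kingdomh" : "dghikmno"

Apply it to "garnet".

aegnrt

The rule is to sort the characters into alphabetical order.
On "garnet" that produces "aegnrt".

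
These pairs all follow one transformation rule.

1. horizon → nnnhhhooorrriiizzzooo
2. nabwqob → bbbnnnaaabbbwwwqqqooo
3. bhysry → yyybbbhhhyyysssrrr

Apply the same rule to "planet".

tttppplllaaannneee

Rule — repeat every character 3 times, then move the last 3 characters to the front (rotate right by 3).
"planet" → "ppplllaaannneeettt" → "tttppplllaaannneee".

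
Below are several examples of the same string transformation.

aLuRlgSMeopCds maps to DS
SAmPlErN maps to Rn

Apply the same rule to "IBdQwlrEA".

Rule — flip the case of every letter, then keep only the last 2 characters.
"IBdQwlrEA" → "ibDqWLRea" → "ea".

ea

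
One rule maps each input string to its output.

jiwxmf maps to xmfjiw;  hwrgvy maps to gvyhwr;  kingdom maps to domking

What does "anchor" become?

The transformation: move the last 3 characters to the front (rotate right by 3).
For "anchor" the result is "horanc".

horanc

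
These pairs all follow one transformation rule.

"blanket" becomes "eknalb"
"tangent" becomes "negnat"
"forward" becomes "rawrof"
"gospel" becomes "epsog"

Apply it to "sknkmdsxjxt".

Rule — delete the last character, then reverse the string.
For "sknkmdsxjxt", step one produces "sknkmdsxjx"; step two turns that into "xjxsdmknks".

xjxsdmknks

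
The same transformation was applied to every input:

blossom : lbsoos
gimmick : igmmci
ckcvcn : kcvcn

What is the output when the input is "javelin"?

Each output is the input with this applied: swap each adjacent pair of characters (1↔2, 3↔4, ...), then delete the last character.
"javelin" → "ajevil".
(Check on "blossom": → "lbsoosm" → "lbsoos" ✓)

ajevil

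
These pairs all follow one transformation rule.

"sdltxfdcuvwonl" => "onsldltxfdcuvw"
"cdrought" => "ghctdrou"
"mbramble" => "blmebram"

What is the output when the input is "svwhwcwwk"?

wwskvwhwc

In each case the input is transformed by: swap the first and last characters, then move the last 3 characters to the front (rotate right by 3).
So "svwhwcwwk" becomes "wwskvwhwc".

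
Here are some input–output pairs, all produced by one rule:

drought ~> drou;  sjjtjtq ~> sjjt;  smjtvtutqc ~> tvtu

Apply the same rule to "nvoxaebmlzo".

In each case the input is transformed by: move the last 3 characters to the front (rotate right by 3), then keep only the last 4 characters.
Applying that to "nvoxaebmlzo" gives "aebm".

aebm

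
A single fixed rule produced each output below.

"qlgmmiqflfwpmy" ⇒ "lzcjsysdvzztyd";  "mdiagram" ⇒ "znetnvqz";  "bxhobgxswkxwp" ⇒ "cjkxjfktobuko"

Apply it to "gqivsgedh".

uqrtfivdt

Looking at the pairs, the operation is to shift every letter 13 places forward in the alphabet (wrapping around) — i.e. ROT13, then reverse the string.
On "gqivsgedh": the first step gives "tdviftrqu", and the second then gives "uqrtfivdt".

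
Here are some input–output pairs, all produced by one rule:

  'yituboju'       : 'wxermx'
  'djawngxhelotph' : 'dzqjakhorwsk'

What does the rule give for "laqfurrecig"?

tixuuhflj

The pattern: shift every letter 3 places forward in the alphabet (wrapping around), then delete the first 2 characters.
Working it through for "laqfurrecig": intermediate "odtixuuhflj", final "tixuuhflj".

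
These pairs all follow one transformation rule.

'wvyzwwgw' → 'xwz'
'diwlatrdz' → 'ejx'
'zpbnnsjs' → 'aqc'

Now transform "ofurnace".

The transformation: shift every letter 1 place forward in the alphabet (wrapping around), then keep only the first 3 characters.
Applying both steps to "ofurnace": "pgvsobdf", then "pgv".

pgv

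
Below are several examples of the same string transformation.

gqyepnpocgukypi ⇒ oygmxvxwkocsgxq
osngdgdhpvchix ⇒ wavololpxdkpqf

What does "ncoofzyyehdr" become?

vkwwnhggmplz

What's happening: shift every letter 8 places forward in the alphabet (wrapping around).
Applying that to "ncoofzyyehdr" gives "vkwwnhggmplz".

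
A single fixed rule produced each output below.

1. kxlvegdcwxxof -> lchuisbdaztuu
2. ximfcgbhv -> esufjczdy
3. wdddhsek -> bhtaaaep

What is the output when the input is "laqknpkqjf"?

Rule — move the last 2 characters to the front (rotate right by 2), then shift every letter 3 places backward in the alphabet (wrapping around).
Working it through for "laqknpkqjf": intermediate "jflaqknpkq", final "gcixnhkmhn".

gcixnhkmhn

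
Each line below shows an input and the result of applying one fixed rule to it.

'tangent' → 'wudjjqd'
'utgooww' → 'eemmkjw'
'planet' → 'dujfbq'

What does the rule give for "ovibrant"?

What's happening: shift every letter 10 places backward in the alphabet (wrapping around), then move the first 3 characters to the end (rotate left by 3).
Working it through for "ovibrant": intermediate "elyrhqdj", final "rhqdjely".

rhqdjely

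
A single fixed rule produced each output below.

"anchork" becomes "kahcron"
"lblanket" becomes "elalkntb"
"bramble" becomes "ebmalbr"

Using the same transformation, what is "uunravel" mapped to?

eurnvalu

The rule is to swap each adjacent pair of characters (1↔2, 3↔4, ...), then swap the first and last characters.
So "uunravel" becomes "eurnvalu".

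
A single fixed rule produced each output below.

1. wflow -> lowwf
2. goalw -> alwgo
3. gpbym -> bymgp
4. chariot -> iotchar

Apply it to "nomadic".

The transformation: move the last 3 characters to the front (rotate right by 3).
So "nomadic" becomes "dicnoma".

dicnoma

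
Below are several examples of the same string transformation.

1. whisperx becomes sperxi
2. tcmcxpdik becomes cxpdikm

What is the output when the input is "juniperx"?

iperxn

What's happening: delete the first 2 characters, then move the first character to the end.
On "juniperx" that produces "iperxn".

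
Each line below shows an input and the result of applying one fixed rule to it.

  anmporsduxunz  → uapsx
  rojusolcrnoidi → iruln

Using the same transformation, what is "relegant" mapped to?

are

The transformation: move the last 3 characters to the front (rotate right by 3), then keep one character in every 3, starting at position 1 (positions 1st, 4th, 7th, ...).
On "relegant": the first step gives "antreleg", and the second then gives "are".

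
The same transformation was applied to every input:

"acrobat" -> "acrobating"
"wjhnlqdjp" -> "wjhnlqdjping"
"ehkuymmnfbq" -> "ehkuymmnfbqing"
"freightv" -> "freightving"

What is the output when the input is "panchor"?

panchoring

The rule is to append "ing".
So "panchor" becomes "panchoring".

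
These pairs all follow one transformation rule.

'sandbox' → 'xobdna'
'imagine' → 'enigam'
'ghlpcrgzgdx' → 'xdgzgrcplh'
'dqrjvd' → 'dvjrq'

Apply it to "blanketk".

Looking at the pairs, the operation is to delete the first character, then reverse the string.
"blanketk" → "lanketk" → "kteknal".

kteknal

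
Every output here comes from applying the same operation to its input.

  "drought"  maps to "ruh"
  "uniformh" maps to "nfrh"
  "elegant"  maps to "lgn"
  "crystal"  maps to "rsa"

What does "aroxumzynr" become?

In each case the input is transformed by: keep every other character starting from the second (positions 2nd, 4th, 6th, ...).
"aroxumzynr" → "rxmyr".

rxmyr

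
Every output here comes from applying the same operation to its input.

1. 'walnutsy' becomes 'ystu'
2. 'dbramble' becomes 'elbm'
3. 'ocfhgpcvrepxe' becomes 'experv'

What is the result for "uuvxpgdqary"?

The rule is to take characters alternately from the front and the back (1st, last, 2nd, 2nd-last, ...), then keep every other character starting from the second (positions 2nd, 4th, 6th, ...).
On "uuvxpgdqary" that produces "yraqd".

yraqd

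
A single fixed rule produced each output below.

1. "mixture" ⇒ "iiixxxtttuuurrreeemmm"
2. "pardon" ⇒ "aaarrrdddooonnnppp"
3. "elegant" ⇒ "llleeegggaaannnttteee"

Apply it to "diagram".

iiiaaagggrrraaammmddd

The pattern: repeat every character 3 times, then move the first 3 characters to the end (rotate left by 3).
Applying both steps to "diagram": "dddiiiaaagggrrraaammm", then "iiiaaagggrrraaammmddd".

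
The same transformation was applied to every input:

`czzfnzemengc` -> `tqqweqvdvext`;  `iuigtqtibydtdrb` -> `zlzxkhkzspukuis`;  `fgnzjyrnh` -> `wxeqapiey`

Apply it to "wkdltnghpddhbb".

In each case the input is transformed by: shift every letter 9 places backward in the alphabet (wrapping around).
On "wkdltnghpddhbb" that produces "nbuckexyguuyss".

nbuckexyguuyss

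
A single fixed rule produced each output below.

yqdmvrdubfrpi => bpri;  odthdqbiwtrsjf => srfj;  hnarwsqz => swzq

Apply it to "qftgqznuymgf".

myfg

The rule is to swap each adjacent pair of characters (1↔2, 3↔4, ...), then keep only the last 4 characters.
Working it through for "qftgqznuymgf": intermediate "fqgtzqunmyfg", final "myfg".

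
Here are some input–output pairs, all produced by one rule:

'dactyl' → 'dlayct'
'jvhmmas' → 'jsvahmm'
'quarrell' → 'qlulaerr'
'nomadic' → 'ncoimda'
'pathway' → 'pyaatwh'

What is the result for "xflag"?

Rule — take characters alternately from the front and the back (1st, last, 2nd, 2nd-last, ...).
Doing the same to "xflag": "xgfal".

xgfal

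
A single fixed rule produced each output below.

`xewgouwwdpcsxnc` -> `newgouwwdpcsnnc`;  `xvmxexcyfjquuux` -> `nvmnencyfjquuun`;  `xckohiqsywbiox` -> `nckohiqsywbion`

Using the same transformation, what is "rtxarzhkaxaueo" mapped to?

rtnarzhkanaueo

The rule is to replace every "x" with "n".
Doing the same to "rtxarzhkaxaueo": "rtnarzhkanaueo".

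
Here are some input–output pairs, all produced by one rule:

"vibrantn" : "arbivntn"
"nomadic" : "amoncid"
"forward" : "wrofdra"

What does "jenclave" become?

Looking at the pairs, the operation is to reverse the string, then move the first 3 characters to the end (rotate left by 3).
Applying that to "jenclave" gives "lcnejeva".

lcnejeva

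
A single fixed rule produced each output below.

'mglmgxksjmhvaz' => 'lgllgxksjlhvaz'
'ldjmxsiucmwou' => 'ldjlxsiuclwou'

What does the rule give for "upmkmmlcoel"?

uplklllcoel

In each case the input is transformed by: replace every "m" with "l".
On "upmkmmlcoel" that produces "uplklllcoel".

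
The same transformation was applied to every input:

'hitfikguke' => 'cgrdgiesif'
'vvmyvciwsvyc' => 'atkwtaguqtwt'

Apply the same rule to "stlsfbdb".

zrjqdzbq

Each output is the input with this applied: swap the first and last characters, then shift every letter 2 places backward in the alphabet (wrapping around).
"stlsfbdb" → "zrjqdzbq".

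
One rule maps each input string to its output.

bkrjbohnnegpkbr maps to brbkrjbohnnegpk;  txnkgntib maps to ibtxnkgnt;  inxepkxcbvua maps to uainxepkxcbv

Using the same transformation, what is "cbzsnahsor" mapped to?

orcbzsnahs

In each case the input is transformed by: move the last 2 characters to the front (rotate right by 2).
Applying that to "cbzsnahsor" gives "orcbzsnahs".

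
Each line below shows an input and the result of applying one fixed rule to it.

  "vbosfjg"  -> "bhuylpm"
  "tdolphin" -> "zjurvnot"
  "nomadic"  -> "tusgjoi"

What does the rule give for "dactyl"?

The transformation: shift every letter 6 places forward in the alphabet (wrapping around).
So "dactyl" becomes "jgizer".

jgizer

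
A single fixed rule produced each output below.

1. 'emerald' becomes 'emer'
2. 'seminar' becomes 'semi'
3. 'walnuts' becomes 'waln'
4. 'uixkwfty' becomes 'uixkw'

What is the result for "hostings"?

Looking at the pairs, the operation is to delete the last 3 characters.
"hostings" → "hosti".

hosti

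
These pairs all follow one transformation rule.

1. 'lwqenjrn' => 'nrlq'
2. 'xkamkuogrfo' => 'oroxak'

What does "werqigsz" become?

iswr

Each output is the input with this applied: keep every other character starting from the first (positions 1st, 3rd, 5th, ...), then swap the front and back halves of the string.
Starting from "werqigsz": after the first operation, "wris"; after the second, "iswr".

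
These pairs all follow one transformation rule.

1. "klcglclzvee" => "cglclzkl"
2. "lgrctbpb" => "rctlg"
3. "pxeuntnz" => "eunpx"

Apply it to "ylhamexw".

hamyl

Rule — delete the last 3 characters, then move the first 2 characters to the end (rotate left by 2).
"ylhamexw" → "ylham" → "hamyl".
(Check on "klcglclzvee": → "klcglclz" → "cglclzkl" ✓)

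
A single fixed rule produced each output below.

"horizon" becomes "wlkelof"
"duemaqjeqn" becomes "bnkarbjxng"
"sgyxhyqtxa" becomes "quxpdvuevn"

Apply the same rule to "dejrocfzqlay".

ixvabgolzcwn

Each output is the input with this applied: move the last 3 characters to the front (rotate right by 3), then shift every letter 3 places backward in the alphabet (wrapping around).
Working it through for "dejrocfzqlay": intermediate "laydejrocfzq", final "ixvabgolzcwn".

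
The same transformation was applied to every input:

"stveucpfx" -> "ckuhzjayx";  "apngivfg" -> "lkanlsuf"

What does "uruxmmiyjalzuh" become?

mzeqfodnrrczwz

Rule — shift every letter 5 places forward in the alphabet (wrapping around), then reverse the string.
Starting from "uruxmmiyjalzuh": after the first operation, "zwzcrrndofqezm"; after the second, "mzeqfodnrrczwz".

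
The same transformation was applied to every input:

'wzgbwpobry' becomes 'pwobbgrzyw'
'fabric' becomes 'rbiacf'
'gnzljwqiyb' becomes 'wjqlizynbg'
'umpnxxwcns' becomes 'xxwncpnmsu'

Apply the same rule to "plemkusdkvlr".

What's happening: swap the front and back halves of the string, then take characters alternately from the front and the back (1st, last, 2nd, 2nd-last, ...).
Applying both steps to "plemkusdkvlr": "sdkvlrplemku", then "sudkkmvellrp".
(Check on "fabric": → "ricfab" → "rbiacf" ✓)

sudkkmvellrp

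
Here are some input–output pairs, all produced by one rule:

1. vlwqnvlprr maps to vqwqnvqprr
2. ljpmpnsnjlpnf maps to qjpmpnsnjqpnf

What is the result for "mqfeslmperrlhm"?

What's happening: replace every "l" with "q".
So "mqfeslmperrlhm" becomes "mqfesqmperrqhm".

mqfesqmperrqhm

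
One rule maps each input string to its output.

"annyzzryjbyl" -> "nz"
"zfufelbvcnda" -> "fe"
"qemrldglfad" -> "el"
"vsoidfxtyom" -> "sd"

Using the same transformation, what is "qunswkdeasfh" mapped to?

The rule is to keep one character in every 3, starting at position 2 (positions 2nd, 5th, 8th, ...), then delete the last 2 characters.
"qunswkdeasfh" → "uwef" → "uw".
(Check on "annyzzryjbyl": → "nzyy" → "nz" ✓)

uw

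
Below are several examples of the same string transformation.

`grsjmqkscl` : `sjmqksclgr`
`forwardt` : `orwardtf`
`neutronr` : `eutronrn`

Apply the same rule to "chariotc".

hariotcc

What's happening: swap the front and back halves of the string, then move the last 3 characters to the front (rotate right by 3).
Applying both steps to "chariotc": "iotcchar", then "hariotcc".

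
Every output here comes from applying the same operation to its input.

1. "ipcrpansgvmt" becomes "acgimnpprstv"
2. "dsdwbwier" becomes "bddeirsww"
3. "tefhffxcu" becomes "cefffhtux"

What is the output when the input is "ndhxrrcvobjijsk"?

In each case the input is transformed by: sort the characters into alphabetical order.
Applying that to "ndhxrrcvobjijsk" gives "bcdhijjknorrsvx".

bcdhijjknorrsvx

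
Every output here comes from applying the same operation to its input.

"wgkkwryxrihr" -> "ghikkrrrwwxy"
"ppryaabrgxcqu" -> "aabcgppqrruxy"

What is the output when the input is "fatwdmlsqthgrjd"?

addfghjlmqrsttw

In each case the input is transformed by: sort the characters into alphabetical order.
Doing the same to "fatwdmlsqthgrjd": "addfghjlmqrsttw".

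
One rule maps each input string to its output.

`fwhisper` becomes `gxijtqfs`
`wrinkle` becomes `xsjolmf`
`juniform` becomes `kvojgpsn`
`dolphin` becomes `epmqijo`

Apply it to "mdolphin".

nepmqijo

The pattern: shift every letter 1 place forward in the alphabet (wrapping around).
Doing the same to "mdolphin": "nepmqijo".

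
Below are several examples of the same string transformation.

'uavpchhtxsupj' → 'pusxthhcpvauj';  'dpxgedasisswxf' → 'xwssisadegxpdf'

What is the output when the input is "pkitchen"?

ehctikpn

Looking at the pairs, the operation is to move the last character to the front, then reverse the string.
Starting from "pkitchen": after the first operation, "npkitche"; after the second, "ehctikpn".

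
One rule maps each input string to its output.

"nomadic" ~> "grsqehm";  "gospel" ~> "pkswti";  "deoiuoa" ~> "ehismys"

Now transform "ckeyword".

hgoicasv

Rule — shift every letter 4 places forward in the alphabet (wrapping around), then move the last character to the front.
Doing the same to "ckeyword": "hgoicasv".
(Check on "nomadic": → "rsqehmg" → "grsqehm" ✓)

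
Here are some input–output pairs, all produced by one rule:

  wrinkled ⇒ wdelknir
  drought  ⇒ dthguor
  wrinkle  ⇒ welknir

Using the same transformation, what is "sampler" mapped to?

srelpma

Rule — move the first character to the end, then reverse the string.
Starting from "sampler": after the first operation, "amplers"; after the second, "srelpma".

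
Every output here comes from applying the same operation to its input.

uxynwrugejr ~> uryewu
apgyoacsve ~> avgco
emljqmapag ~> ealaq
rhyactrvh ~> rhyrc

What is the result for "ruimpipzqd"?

rqipp

Looking at the pairs, the operation is to keep every other character starting from the first (positions 1st, 3rd, 5th, ...), then take characters alternately from the front and the back (1st, last, 2nd, 2nd-last, ...).
For "ruimpipzqd", step one produces "rippq"; step two turns that into "rqipp".
(Check on "uxynwrugejr": → "uywuer" → "uryewu" ✓)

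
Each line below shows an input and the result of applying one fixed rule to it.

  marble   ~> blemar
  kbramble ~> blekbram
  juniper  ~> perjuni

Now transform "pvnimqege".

egepvnimq

In each case the input is transformed by: move the last 3 characters to the front (rotate right by 3).
Doing the same to "pvnimqege": "egepvnimq".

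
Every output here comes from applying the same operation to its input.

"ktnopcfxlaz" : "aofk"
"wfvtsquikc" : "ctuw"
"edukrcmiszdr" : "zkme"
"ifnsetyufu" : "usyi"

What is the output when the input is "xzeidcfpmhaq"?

The transformation: keep one character in every 3, starting at position 1 (positions 1st, 4th, 7th, ...), then swap the first and last characters.
Applying both steps to "xzeidcfpmhaq": "xifh", then "hifx".
(Check on "wfvtsquikc": → "wtuc" → "ctuw" ✓)

hifx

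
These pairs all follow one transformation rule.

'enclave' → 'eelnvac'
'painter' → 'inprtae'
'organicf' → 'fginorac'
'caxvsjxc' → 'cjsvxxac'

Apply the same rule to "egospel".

Looking at the pairs, the operation is to sort the characters into alphabetical order, then move the first 2 characters to the end (rotate left by 2).
On "egospel": the first step gives "eeglops", and the second then gives "glopsee".

glopsee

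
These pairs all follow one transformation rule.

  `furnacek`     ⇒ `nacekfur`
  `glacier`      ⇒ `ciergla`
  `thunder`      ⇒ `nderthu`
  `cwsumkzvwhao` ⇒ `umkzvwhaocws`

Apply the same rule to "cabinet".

The transformation: move the first 3 characters to the end (rotate left by 3).
Doing the same to "cabinet": "inetcab".

inetcab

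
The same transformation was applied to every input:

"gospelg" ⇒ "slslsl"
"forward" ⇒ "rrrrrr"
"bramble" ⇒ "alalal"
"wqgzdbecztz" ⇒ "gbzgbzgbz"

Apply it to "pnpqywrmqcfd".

The pattern: keep one character in every 3, starting at position 3 (positions 3rd, 6th, 9th, ...), then write the whole string 3 times in a row.
Applying both steps to "pnpqywrmqcfd": "pwqd", then "pwqdpwqdpwqd".

pwqdpwqdpwqd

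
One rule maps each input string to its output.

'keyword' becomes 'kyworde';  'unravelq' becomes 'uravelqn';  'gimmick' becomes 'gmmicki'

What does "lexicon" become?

lxicone

Rule — move the first character to the end, then swap the first and last characters.
So "lexicon" becomes "lxicone".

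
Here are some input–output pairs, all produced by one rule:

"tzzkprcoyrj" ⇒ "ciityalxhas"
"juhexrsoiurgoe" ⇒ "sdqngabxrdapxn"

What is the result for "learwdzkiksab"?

Looking at the pairs, the operation is to shift every letter 9 places forward in the alphabet (wrapping around).
For "learwdzkiksab" the result is "unjafmitrtbjk".

unjafmitrtbjk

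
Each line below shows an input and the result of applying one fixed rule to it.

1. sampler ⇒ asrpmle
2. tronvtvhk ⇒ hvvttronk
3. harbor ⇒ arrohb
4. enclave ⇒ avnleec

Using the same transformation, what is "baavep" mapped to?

avpeba

The transformation: sort the characters into reverse alphabetical order, then move the last character to the front.
Applying both steps to "baavep": "vpebaa", then "avpeba".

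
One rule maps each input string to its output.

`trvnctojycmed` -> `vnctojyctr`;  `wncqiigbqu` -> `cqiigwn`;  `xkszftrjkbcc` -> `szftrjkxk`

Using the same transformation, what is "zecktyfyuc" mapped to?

The pattern: delete the last 3 characters, then move the first 2 characters to the end (rotate left by 2).
On "zecktyfyuc": the first step gives "zecktyf", and the second then gives "cktyfze".

cktyfze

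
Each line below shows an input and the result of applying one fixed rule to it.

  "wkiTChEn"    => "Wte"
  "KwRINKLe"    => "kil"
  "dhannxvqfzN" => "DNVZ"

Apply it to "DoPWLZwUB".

dwW

The rule is to flip the case of every letter, then keep one character in every 3, starting at position 1 (positions 1st, 4th, 7th, ...).
Starting from "DoPWLZwUB": after the first operation, "dOpwlzWub"; after the second, "dwW".
(Check on "KwRINKLe": → "kWrinklE" → "kil" ✓)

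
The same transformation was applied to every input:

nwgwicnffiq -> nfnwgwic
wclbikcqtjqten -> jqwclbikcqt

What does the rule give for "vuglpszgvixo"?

gvvuglpsz

In each case the input is transformed by: delete the last 3 characters, then move the last 2 characters to the front (rotate right by 2).
Applying both steps to "vuglpszgvixo": "vuglpszgv", then "gvvuglpsz".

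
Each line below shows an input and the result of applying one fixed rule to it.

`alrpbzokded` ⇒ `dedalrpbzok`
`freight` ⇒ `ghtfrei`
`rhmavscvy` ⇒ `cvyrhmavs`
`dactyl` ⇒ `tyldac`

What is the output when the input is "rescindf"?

ndfresci

In each case the input is transformed by: move the last 3 characters to the front (rotate right by 3).
Doing the same to "rescindf": "ndfresci".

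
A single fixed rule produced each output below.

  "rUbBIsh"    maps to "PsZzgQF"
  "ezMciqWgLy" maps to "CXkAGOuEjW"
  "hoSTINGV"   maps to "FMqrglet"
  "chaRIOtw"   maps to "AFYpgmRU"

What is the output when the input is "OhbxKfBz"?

mFZViDzX

What's happening: flip the case of every letter, then shift every letter 2 places backward in the alphabet (wrapping around).
Starting from "OhbxKfBz": after the first operation, "oHBXkFbZ"; after the second, "mFZViDzX".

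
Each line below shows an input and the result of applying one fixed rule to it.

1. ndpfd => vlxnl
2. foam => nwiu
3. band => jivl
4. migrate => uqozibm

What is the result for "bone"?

What's happening: shift every letter 8 places forward in the alphabet (wrapping around).
Applying that to "bone" gives "jwvm".

jwvm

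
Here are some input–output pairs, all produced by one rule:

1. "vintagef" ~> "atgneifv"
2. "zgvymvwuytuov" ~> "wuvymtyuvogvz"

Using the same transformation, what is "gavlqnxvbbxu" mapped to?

xnvqblbvxaug

Each output is the input with this applied: take characters alternately from the front and the back (1st, last, 2nd, 2nd-last, ...), then reverse the string.
For "gavlqnxvbbxu", step one produces "guaxvblbqvnx"; step two turns that into "xnvqblbvxaug".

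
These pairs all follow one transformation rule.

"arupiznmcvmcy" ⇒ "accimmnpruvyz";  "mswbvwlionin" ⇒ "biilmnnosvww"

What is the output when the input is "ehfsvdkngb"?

Each output is the input with this applied: sort the characters into alphabetical order.
So "ehfsvdkngb" becomes "bdefghknsv".

bdefghknsv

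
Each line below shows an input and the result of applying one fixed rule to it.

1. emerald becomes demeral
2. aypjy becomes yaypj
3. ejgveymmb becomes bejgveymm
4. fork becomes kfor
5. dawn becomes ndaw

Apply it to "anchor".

rancho

The rule is to move the last character to the front.
"anchor" → "rancho".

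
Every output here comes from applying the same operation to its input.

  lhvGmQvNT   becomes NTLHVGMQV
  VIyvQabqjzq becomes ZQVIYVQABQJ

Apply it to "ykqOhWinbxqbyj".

YJYKQOHWINBXQB

Looking at the pairs, the operation is to move the last 2 characters to the front (rotate right by 2), then convert every letter to uppercase.
"ykqOhWinbxqbyj" → "YJYKQOHWINBXQB".
(Check on "lhvGmQvNT": → "NTlhvGmQv" → "NTLHVGMQV" ✓)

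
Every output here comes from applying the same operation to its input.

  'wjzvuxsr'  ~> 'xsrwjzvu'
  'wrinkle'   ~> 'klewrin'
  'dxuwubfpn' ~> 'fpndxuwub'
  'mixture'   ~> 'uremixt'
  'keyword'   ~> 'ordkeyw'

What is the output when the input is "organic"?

nicorga

In each case the input is transformed by: move the last 3 characters to the front (rotate right by 3).
Doing the same to "organic": "nicorga".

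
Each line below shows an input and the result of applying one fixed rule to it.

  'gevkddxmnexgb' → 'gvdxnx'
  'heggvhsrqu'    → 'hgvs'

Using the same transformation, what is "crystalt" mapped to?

The pattern: delete the last 2 characters, then keep every other character starting from the first (positions 1st, 3rd, 5th, ...).
On "crystalt": the first step gives "crysta", and the second then gives "cyt".

cyt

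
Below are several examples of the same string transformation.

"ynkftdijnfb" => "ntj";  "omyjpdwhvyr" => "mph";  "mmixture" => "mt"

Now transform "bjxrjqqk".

jj

The pattern: move the last character to the front, then keep one character in every 3, starting at position 3 (positions 3rd, 6th, 9th, ...).
On "bjxrjqqk" that produces "jj".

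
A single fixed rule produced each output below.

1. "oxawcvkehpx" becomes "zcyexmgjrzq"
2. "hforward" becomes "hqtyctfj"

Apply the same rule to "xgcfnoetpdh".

iehpqgvrfjz

What's happening: shift every letter 2 places forward in the alphabet (wrapping around), then move the first character to the end.
Applying both steps to "xgcfnoetpdh": "ziehpqgvrfj", then "iehpqgvrfjz".
(Check on "oxawcvkehpx": → "qzcyexmgjrz" → "zcyexmgjrzq" ✓)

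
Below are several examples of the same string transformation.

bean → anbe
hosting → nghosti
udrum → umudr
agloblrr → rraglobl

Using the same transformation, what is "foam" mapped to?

The pattern: move the last 2 characters to the front (rotate right by 2).
So "foam" becomes "amfo".

amfo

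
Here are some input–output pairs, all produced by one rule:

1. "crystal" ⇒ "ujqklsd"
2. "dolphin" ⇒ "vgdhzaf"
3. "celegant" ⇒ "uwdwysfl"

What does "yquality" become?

Each output is the input with this applied: shift every letter 8 places backward in the alphabet (wrapping around).
On "yquality" that produces "qimsdalq".

qimsdalq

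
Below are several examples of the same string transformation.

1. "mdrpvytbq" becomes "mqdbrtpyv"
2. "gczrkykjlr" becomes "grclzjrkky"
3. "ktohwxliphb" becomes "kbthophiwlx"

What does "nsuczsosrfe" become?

nesfurcszos

In each case the input is transformed by: take characters alternately from the front and the back (1st, last, 2nd, 2nd-last, ...).
Doing the same to "nsuczsosrfe": "nesfurcszos".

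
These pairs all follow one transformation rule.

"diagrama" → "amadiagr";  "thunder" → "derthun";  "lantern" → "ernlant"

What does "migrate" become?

The rule is to move the last 3 characters to the front (rotate right by 3).
On "migrate" that produces "atemigr".

atemigr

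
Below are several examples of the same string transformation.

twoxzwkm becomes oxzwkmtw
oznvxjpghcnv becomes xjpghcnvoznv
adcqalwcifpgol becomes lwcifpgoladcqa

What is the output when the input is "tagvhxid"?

gvhxidta

In each case the input is transformed by: move the last 2 characters to the front (rotate right by 2), then swap the front and back halves of the string.
Starting from "tagvhxid": after the first operation, "idtagvhx"; after the second, "gvhxidta".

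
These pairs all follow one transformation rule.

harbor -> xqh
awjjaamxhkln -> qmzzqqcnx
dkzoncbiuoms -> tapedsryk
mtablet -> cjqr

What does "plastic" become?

The transformation: delete the last 3 characters, then shift every letter 10 places backward in the alphabet (wrapping around).
So "plastic" becomes "fbqi".
(Check on "harbor": → "har" → "xqh" ✓)

fbqi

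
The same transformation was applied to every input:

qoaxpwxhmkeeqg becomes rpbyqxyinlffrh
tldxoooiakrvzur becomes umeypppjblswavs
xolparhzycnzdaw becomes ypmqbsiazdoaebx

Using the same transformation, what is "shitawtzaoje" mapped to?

tijubxuabpkf

In each case the input is transformed by: shift every letter 1 place forward in the alphabet (wrapping around).
For "shitawtzaoje" the result is "tijubxuabpkf".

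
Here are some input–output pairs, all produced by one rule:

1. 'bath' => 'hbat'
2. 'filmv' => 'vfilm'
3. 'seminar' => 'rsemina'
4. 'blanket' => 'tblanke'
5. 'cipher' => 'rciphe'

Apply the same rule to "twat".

Looking at the pairs, the operation is to move the last character to the front.
Doing the same to "twat": "ttwa".

ttwa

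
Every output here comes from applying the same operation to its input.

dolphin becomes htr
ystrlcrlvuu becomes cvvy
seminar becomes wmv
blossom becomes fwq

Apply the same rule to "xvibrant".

bfr

Rule — shift every letter 4 places forward in the alphabet (wrapping around), then keep one character in every 3, starting at position 1 (positions 1st, 4th, 7th, ...).
"xvibrant" → "bzmfverx" → "bfr".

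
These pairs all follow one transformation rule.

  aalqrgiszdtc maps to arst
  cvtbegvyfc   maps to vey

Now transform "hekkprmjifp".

The rule is to keep one character in every 3, starting at position 2 (positions 2nd, 5th, 8th, ...).
So "hekkprmjifp" becomes "epjp".

epjp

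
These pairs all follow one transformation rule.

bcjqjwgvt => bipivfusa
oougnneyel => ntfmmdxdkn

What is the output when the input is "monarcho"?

nmzqbgnl

Rule — move the first character to the end, then shift every letter 1 place backward in the alphabet (wrapping around).
Doing the same to "monarcho": "nmzqbgnl".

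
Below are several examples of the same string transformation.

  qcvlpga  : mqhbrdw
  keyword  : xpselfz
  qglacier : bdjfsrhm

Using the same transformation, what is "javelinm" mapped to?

The rule is to shift every letter 1 place forward in the alphabet (wrapping around), then move the first 3 characters to the end (rotate left by 3).
Applying both steps to "javelinm": "kbwfmjon", then "fmjonkbw".

fmjonkbw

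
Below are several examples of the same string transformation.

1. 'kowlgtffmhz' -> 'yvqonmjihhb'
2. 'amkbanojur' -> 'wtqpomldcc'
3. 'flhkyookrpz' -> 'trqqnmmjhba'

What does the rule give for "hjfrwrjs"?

Each output is the input with this applied: shift every letter 2 places forward in the alphabet (wrapping around), then sort the characters into reverse alphabetical order.
Applying both steps to "hjfrwrjs": "jlhtytlu", then "yuttlljh".

yuttlljh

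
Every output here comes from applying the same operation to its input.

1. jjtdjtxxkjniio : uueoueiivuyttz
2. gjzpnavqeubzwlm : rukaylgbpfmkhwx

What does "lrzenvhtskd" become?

wckpygsedvo

The transformation: shift every letter 11 places forward in the alphabet (wrapping around).
On "lrzenvhtskd" that produces "wckpygsedvo".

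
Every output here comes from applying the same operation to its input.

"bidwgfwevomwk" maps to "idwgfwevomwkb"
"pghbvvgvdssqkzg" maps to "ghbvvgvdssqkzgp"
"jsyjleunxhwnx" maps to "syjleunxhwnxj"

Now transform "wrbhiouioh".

In each case the input is transformed by: move the first character to the end.
For "wrbhiouioh" the result is "rbhiouiohw".

rbhiouiohw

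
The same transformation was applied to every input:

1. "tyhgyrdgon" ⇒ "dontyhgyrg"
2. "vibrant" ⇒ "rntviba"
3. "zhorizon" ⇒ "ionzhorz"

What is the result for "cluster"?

serclut

The transformation: move the last 3 characters to the front (rotate right by 3), then swap the first and last characters.
So "cluster" becomes "serclut".
(Check on "tyhgyrdgon": → "gontyhgyrd" → "dontyhgyrg" ✓)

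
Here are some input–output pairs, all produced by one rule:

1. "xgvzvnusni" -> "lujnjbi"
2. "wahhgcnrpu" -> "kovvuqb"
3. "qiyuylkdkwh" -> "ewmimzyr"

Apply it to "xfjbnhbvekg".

ltxpbvpj

Each output is the input with this applied: delete the last 3 characters, then shift every letter 12 places backward in the alphabet (wrapping around).
Working it through for "xfjbnhbvekg": intermediate "xfjbnhbv", final "ltxpbvpj".
(Check on "qiyuylkdkwh": → "qiyuylkd" → "ewmimzyr" ✓)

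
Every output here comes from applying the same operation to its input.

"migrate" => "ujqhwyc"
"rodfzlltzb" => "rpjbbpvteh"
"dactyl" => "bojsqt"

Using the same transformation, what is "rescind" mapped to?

The transformation: shift every letter 10 places backward in the alphabet (wrapping around), then reverse the string.
For "rescind", step one produces "huisydt"; step two turns that into "tdysiuh".

tdysiuh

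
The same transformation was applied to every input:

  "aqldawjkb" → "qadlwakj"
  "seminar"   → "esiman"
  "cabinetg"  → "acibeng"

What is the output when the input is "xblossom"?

bxolssm

Looking at the pairs, the operation is to swap each adjacent pair of characters (1↔2, 3↔4, ...), then delete the last character.
On "xblossom": the first step gives "bxolssmo", and the second then gives "bxolssm".
(Check on "cabinetg": → "acibengt" → "acibeng" ✓)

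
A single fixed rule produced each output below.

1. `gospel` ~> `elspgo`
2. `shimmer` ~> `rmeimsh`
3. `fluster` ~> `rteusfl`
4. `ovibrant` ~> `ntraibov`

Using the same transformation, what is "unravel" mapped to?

lveraun

The rule is to swap each adjacent pair of characters (1↔2, 3↔4, ...), then reverse the string.
For "unravel", step one produces "nuarevl"; step two turns that into "lveraun".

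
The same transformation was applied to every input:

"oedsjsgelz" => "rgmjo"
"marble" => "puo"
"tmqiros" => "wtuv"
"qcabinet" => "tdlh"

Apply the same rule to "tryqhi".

Each output is the input with this applied: shift every letter 3 places forward in the alphabet (wrapping around), then keep every other character starting from the first (positions 1st, 3rd, 5th, ...).
So "tryqhi" becomes "wbk".

wbk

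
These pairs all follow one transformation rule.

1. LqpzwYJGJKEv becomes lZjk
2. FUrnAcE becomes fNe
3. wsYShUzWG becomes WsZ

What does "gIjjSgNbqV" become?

GJnv

In each case the input is transformed by: flip the case of every letter, then keep one character in every 3, starting at position 1 (positions 1st, 4th, 7th, ...).
For "gIjjSgNbqV" the result is "GJnv".
(Check on "wsYShUzWG": → "WSysHuZwg" → "WsZ" ✓)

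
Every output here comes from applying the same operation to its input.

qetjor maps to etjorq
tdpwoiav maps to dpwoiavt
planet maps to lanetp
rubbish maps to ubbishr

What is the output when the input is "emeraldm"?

The rule is to move the first character to the end.
"emeraldm" → "meraldme".

meraldme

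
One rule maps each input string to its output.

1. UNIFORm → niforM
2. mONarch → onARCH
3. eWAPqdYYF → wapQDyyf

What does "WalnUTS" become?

Rule — delete the first character, then flip the case of every letter.
Starting from "WalnUTS": after the first operation, "alnUTS"; after the second, "ALNuts".

ALNuts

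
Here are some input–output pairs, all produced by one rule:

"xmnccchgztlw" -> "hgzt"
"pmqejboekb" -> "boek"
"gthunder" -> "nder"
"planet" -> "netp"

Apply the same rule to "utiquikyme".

ikym

In each case the input is transformed by: swap the front and back halves of the string, then keep only the first 4 characters.
On "utiquikyme": the first step gives "ikymeutiqu", and the second then gives "ikym".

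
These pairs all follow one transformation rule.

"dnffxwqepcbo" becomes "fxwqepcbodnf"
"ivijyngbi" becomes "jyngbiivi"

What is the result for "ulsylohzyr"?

ylohzyruls

Rule — move the first 3 characters to the end (rotate left by 3).
"ulsylohzyr" → "ylohzyruls".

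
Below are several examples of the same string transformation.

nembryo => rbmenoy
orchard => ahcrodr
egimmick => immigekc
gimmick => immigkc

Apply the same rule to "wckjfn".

jkcwnf

What's happening: move the last 2 characters to the front (rotate right by 2), then reverse the string.
Applying both steps to "wckjfn": "fnwckj", then "jkcwnf".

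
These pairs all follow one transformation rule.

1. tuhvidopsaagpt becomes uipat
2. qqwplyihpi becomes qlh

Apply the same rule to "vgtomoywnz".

gmw

Rule — keep one character in every 3, starting at position 2 (positions 2nd, 5th, 8th, ...).
"vgtomoywnz" → "gmw".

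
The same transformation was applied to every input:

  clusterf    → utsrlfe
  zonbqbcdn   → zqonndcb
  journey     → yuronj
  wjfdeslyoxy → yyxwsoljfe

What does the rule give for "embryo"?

yrome

The transformation: sort the characters into reverse alphabetical order, then delete the last character.
Working it through for "embryo": intermediate "yromeb", final "yrome".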